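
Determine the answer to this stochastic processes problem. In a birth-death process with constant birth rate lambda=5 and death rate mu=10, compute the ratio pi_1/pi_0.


For birth-death process, pi_n/pi_0 = (lambda/mu)^n
= (5/10)^1
= 0.5000

0.5000


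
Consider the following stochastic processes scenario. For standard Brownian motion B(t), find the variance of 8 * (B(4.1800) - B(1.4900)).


Var(alpha*(B(t)-B(s))) = alpha^2 * (t-s)
= 8^2 * (4.1800 - 1.4900)
= 64 * 2.6900
= 172.1600

172.1600


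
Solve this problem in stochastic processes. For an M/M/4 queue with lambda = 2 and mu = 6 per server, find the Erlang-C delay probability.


a = lambda/mu = 0.3333
rho = a/c = 0.0833
Erlang-C formula applied:
C(c,a) = 4.0209e-04

4.0209e-04


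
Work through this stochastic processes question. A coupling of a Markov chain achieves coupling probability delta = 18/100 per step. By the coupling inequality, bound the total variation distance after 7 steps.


TV distance bound <= (1-delta)^n
= (1 - 0.1800)^7
= 0.8200^7
= 0.2493

0.2493


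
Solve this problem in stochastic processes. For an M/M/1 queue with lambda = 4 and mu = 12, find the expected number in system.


rho = 4/12 = 0.3333
L = rho/(1-rho)
= 0.3333/0.6667
= 0.5000

0.5000


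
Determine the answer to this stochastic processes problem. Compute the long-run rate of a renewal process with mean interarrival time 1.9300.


Long-run renewal rate = 1/E(X)
= 1/1.9300
= 0.5181

0.5181


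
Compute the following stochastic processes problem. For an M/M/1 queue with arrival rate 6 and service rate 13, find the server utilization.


rho = lambda/mu
= 6/13
= 0.4615

0.4615


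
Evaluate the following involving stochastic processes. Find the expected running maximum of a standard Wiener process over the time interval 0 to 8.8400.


E(max B(s)) = sqrt(2t/pi)
= sqrt(2*8.8400/pi)
= sqrt(5.6277)
= 2.3723

2.3723


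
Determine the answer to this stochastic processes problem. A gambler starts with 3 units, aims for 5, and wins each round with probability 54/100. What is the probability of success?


Gambler's ruin formula:
r = q/p = 0.4600/0.5400 = 0.8519
P(win) = (1 - r^i)/(1 - r^N)
= (1 - 0.8519^3)/(1 - 0.8519^5)
= 0.6925

0.6925


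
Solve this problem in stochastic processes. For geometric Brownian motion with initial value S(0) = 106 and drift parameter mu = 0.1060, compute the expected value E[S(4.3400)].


E[S(t)] = S(0) * exp(mu * t)
= 106 * exp(0.1060 * 4.3400)
= 106 * 1.5841
= 167.9186

167.9186


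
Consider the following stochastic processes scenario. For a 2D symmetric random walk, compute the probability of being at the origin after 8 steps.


P = C(8,4)^2 / 4^8
= 70^2 / 65536
= 4900 / 65536
= 0.0748

0.0748


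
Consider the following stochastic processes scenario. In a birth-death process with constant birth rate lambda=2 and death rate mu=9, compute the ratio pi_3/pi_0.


For birth-death process, pi_n/pi_0 = (lambda/mu)^n
= (2/9)^3
= 0.0110

0.0110


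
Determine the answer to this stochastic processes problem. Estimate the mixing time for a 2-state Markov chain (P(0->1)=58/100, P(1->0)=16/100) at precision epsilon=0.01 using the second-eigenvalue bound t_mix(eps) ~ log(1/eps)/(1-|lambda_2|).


lambda_2 = |1 - p01 - p10| = |1 - 0.5800 - 0.1600| = 0.2600
t_mix ~ log(1/eps)/(1 - |lambda_2|)
= log(100)/(1 - 0.2600) = 4.6052/0.7400
= 6.2232

6.2232


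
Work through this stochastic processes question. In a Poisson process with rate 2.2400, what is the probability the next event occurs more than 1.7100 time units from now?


P(X > t) = exp(-lambda * t)
= exp(-2.2400 * 1.7100)
= exp(-3.8304) = 0.0217

0.0217


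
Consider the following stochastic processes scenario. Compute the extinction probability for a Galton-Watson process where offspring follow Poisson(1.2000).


Since mu = 1.2000 > 1, extinction prob q < 1.
Solve s = exp(mu*(s-1)) iteratively.
q = 0.6863

0.6863


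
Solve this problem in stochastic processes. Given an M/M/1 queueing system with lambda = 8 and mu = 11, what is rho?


rho = lambda/mu
= 8/11
= 0.7273

0.7273


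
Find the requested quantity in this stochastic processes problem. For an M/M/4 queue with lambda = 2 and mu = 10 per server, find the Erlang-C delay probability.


a = lambda/mu = 0.2000
rho = a/c = 0.0500
Erlang-C formula applied:
C(c,a) = 5.7455e-05

5.7455e-05


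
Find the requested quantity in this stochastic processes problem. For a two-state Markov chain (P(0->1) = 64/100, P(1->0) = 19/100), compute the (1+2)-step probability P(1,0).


P^3 = P^1 * P^2
Computing via matrix multiplication of the transition matrix.
Entry (1,0) of P^3 = 0.2278

0.2278


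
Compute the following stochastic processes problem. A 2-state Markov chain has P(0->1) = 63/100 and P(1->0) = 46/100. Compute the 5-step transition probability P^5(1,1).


Computing P^5 by matrix multiplication.
P = [[0.3700, 0.6300], [0.4600, 0.5400]]
After raising P to the power 5:
P^5(1,1) = 0.5780

0.5780


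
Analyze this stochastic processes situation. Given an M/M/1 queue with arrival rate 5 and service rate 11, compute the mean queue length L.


rho = 5/11 = 0.4545
L = rho/(1-rho)
= 0.4545/0.5455
= 0.8333

0.8333


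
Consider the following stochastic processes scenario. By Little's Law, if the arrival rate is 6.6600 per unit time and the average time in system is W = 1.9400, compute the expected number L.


Little's Law: L = lambda * W
= 6.6600 * 1.9400
= 12.9204

12.9204


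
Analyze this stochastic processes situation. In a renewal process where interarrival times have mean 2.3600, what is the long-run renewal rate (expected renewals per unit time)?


Long-run renewal rate = 1/E(X)
= 1/2.3600
= 0.4237

0.4237


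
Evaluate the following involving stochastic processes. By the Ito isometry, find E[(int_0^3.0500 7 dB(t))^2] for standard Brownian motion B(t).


By Ito isometry: E[(int f dB)^2] = int f^2 dt
= 7^2 * 3.0500
= 49 * 3.0500 = 149.4500

149.4500


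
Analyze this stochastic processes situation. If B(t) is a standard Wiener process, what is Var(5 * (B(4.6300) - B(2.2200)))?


Var(alpha*(B(t)-B(s))) = alpha^2 * (t-s)
= 5^2 * (4.6300 - 2.2200)
= 25 * 2.4100
= 60.2500

60.2500


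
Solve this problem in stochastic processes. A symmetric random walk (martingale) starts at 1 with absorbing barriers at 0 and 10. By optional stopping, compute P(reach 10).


By optional stopping theorem: E(M at tau) = M(0) = 1
P(hit 10)*10 + P(hit 0)*0 = 1
P(hit 10) = (1 - 0)/(10 - 0) = 1/10 = 0.1000

0.1000


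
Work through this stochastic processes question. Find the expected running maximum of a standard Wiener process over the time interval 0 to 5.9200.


E(max B(s)) = sqrt(2t/pi)
= sqrt(2*5.9200/pi)
= sqrt(3.7688)
= 1.9413

1.9413


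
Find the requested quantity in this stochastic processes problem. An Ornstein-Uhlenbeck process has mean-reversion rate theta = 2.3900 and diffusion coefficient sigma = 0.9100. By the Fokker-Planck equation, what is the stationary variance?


Stationary variance = sigma^2 / (2*theta)
= 0.9100^2 / (2*2.3900)
= 0.8281 / 4.7800
= 0.1732

0.1732


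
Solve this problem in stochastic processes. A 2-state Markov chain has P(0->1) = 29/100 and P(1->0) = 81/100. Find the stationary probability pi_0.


Stationary distribution: pi_0 = p10/(p01+p10), pi_1 = p01/(p01+p10)
p01 = 0.2900, p10 = 0.8100
pi_0 = 0.7364

0.7364


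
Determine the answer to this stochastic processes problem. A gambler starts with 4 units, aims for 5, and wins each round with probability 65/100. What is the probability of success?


Gambler's ruin formula:
r = q/p = 0.3500/0.6500 = 0.5385
P(win) = (1 - r^i)/(1 - r^N)
= (1 - 0.5385^4)/(1 - 0.5385^5)
= 0.9594

0.9594


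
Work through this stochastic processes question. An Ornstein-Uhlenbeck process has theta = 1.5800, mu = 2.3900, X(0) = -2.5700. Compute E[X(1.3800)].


E[X(t)] = mu + (X(0) - mu)*exp(-theta*t)
= 2.3900 + (-2.5700 - 2.3900)*exp(-1.5800*1.3800)
= 2.3900 + -4.9600 * 0.1130
= 1.8295

1.8295


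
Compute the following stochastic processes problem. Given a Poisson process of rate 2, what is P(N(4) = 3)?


P(N(t)=k) = (lambda*t)^k * exp(-lambda*t) / k!
lambda*t = 8
= 8^3 * exp(-8) / 3!
= 512 * 3.3546e-04 / 6
= 0.0286

0.0286


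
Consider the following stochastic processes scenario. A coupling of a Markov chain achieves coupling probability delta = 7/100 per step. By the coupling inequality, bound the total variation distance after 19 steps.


TV distance bound <= (1-delta)^n
= (1 - 0.0700)^19
= 0.9300^19
= 0.2519

0.2519


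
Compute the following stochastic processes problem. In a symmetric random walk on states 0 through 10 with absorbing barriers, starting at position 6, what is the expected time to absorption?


For symmetric RW on 0,...,N with absorbing barriers, E(i) = i*(N-i)
E(6) = 6 * 4 = 24

24


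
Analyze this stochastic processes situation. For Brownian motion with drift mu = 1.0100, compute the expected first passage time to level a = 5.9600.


Expected first passage time = a/mu
= 5.9600/1.0100
= 5.9010

5.9010


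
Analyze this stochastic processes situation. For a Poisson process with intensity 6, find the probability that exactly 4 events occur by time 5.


P(N(t)=k) = (lambda*t)^k * exp(-lambda*t) / k!
lambda*t = 30
= 30^4 * exp(-30) / 4!
= 810000 * 9.3576e-14 / 24
= 3.1582e-09

3.1582e-09


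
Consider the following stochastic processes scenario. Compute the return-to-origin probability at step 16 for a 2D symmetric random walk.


P = C(16,8)^2 / 4^16
= 12870^2 / 4294967296
= 165636900 / 4294967296
= 0.0386

0.0386


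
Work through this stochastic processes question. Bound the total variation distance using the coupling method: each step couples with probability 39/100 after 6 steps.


TV distance bound <= (1-delta)^n
= (1 - 0.3900)^6
= 0.6100^6
= 0.0515

0.0515


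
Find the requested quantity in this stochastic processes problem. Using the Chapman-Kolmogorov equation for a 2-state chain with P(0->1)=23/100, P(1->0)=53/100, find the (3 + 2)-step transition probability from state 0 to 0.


P^5 = P^3 * P^2
Computing via matrix multiplication of the transition matrix.
Entry (0,0) of P^5 = 0.6976

0.6976


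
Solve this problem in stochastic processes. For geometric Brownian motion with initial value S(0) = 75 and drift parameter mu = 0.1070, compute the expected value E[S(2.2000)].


E[S(t)] = S(0) * exp(mu * t)
= 75 * exp(0.1070 * 2.2000)
= 75 * 1.2654
= 94.9061

94.9061


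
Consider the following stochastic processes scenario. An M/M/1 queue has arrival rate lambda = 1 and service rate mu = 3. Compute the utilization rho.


rho = lambda/mu
= 1/3
= 0.3333

0.3333


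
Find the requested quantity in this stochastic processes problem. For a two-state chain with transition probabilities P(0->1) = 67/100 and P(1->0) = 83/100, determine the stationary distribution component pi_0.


Stationary distribution: pi_0 = p10/(p01+p10), pi_1 = p01/(p01+p10)
p01 = 0.6700, p10 = 0.8300
pi_0 = 0.5533

0.5533


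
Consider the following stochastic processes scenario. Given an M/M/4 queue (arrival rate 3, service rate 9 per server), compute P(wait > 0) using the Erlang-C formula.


a = lambda/mu = 0.3333
rho = a/c = 0.0833
Erlang-C formula applied:
C(c,a) = 4.0209e-04

4.0209e-04


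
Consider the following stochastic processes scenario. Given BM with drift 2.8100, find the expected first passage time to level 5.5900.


Expected first passage time = a/mu
= 5.5900/2.8100
= 1.9893

1.9893


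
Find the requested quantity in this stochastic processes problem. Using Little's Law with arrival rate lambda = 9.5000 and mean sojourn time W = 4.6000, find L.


Little's Law: L = lambda * W
= 9.5000 * 4.6000
= 43.7000

43.7000


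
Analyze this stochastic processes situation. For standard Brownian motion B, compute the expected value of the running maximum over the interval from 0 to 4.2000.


E(max B(s)) = sqrt(2t/pi)
= sqrt(2*4.2000/pi)
= sqrt(2.6738)
= 1.6352

1.6352


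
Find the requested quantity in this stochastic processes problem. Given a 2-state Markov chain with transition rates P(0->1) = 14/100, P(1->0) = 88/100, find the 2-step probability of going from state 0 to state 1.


Computing P^2 by matrix multiplication.
P = [[0.8600, 0.1400], [0.8800, 0.1200]]
After raising P to the power 2:
P^2(0,1) = 0.1372

0.1372


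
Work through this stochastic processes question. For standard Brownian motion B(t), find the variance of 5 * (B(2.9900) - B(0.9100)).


Var(alpha*(B(t)-B(s))) = alpha^2 * (t-s)
= 5^2 * (2.9900 - 0.9100)
= 25 * 2.0800
= 52.0000

52.0000


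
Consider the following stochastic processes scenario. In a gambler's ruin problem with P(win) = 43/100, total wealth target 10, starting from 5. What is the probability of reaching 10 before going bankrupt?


Gambler's ruin formula:
r = q/p = 0.5700/0.4300 = 1.3256
P(win) = (1 - r^i)/(1 - r^N)
= (1 - 1.3256^5)/(1 - 1.3256^10)
= 0.1964

0.1964


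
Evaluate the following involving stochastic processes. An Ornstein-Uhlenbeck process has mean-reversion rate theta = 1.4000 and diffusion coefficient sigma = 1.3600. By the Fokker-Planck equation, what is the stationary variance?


Stationary variance = sigma^2 / (2*theta)
= 1.3600^2 / (2*1.4000)
= 1.8496 / 2.8000
= 0.6606

0.6606


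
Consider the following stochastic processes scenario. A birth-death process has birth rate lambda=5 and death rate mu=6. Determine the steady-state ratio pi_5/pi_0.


For birth-death process, pi_n/pi_0 = (lambda/mu)^n
= (5/6)^5
= 0.4019

0.4019


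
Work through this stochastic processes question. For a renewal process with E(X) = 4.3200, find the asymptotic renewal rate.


Long-run renewal rate = 1/E(X)
= 1/4.3200
= 0.2315

0.2315


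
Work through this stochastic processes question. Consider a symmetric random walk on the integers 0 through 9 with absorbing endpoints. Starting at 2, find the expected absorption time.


For symmetric RW on 0,...,N with absorbing barriers, E(i) = i*(N-i)
E(2) = 2 * 7 = 14

14


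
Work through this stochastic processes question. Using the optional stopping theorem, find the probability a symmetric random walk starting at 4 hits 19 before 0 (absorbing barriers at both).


By optional stopping theorem: E(M at tau) = M(0) = 4
P(hit 19)*19 + P(hit 0)*0 = 4
P(hit 19) = (4 - 0)/(19 - 0) = 4/19 = 0.2105

0.2105


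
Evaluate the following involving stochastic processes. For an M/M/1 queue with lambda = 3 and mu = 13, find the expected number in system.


rho = 3/13 = 0.2308
L = rho/(1-rho)
= 0.2308/0.7692
= 0.3000

0.3000


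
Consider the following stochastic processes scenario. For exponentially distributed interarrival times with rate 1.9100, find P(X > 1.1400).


P(X > t) = exp(-lambda * t)
= exp(-1.9100 * 1.1400)
= exp(-2.1774) = 0.1133

0.1133


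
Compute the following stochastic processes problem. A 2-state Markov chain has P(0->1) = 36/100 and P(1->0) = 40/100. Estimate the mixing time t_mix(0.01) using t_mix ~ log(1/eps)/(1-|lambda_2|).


lambda_2 = |1 - p01 - p10| = |1 - 0.3600 - 0.4000| = 0.2400
t_mix ~ log(1/eps)/(1 - |lambda_2|)
= log(100)/(1 - 0.2400) = 4.6052/0.7600
= 6.0594

6.0594


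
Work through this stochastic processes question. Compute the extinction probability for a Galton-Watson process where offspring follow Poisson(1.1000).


Since mu = 1.1000 > 1, extinction prob q < 1.
Solve s = exp(mu*(s-1)) iteratively.
q = 0.8239

0.8239


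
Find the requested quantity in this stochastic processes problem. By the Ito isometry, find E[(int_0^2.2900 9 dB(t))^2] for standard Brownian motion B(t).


By Ito isometry: E[(int f dB)^2] = int f^2 dt
= 9^2 * 2.2900
= 81 * 2.2900 = 185.4900

185.4900


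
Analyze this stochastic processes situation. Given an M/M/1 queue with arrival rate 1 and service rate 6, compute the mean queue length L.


rho = 1/6 = 0.1667
L = rho/(1-rho)
= 0.1667/0.8333
= 0.2000

0.2000


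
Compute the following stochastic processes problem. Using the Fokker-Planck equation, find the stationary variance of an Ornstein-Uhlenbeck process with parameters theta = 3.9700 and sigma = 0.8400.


Stationary variance = sigma^2 / (2*theta)
= 0.8400^2 / (2*3.9700)
= 0.7056 / 7.9400
= 0.0889

0.0889


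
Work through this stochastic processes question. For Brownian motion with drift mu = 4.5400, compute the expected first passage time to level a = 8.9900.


Expected first passage time = a/mu
= 8.9900/4.5400
= 1.9802

1.9802


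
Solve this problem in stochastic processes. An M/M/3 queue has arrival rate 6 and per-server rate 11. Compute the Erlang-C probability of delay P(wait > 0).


a = lambda/mu = 0.5455
rho = a/c = 0.1818
Erlang-C formula applied:
C(c,a) = 0.0191

0.0191


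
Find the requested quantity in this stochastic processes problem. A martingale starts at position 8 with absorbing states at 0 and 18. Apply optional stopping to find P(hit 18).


By optional stopping theorem: E(M at tau) = M(0) = 8
P(hit 18)*18 + P(hit 0)*0 = 8
P(hit 18) = (8 - 0)/(18 - 0) = 4/9 = 0.4444

0.4444


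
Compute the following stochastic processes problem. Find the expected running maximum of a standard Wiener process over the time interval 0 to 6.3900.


E(max B(s)) = sqrt(2t/pi)
= sqrt(2*6.3900/pi)
= sqrt(4.0680)
= 2.0169

2.0169


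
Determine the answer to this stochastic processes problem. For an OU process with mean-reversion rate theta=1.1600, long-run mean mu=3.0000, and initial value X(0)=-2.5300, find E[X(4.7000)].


E[X(t)] = mu + (X(0) - mu)*exp(-theta*t)
= 3.0000 + (-2.5300 - 3.0000)*exp(-1.1600*4.7000)
= 3.0000 + -5.5300 * 0.0043
= 2.9763

2.9763


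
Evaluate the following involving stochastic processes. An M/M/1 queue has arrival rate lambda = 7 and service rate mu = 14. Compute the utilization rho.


rho = lambda/mu
= 7/14
= 0.5000

0.5000


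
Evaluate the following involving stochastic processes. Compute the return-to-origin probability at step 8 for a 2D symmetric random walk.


P = C(8,4)^2 / 4^8
= 70^2 / 65536
= 4900 / 65536
= 0.0748

0.0748


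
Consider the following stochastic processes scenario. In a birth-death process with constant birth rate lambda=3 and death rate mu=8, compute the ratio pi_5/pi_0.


For birth-death process, pi_n/pi_0 = (lambda/mu)^n
= (3/8)^5
= 0.0074

0.0074


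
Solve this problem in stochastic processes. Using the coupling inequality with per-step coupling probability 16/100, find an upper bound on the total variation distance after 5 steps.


TV distance bound <= (1-delta)^n
= (1 - 0.1600)^5
= 0.8400^5
= 0.4182

0.4182


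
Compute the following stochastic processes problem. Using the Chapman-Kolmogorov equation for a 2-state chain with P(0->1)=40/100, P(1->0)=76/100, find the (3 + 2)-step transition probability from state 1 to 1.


P^5 = P^3 * P^2
Computing via matrix multiplication of the transition matrix.
Entry (1,1) of P^5 = 0.3448

0.3448


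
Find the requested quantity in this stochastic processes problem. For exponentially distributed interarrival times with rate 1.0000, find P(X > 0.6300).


P(X > t) = exp(-lambda * t)
= exp(-1.0000 * 0.6300)
= exp(-0.6300) = 0.5326

0.5326


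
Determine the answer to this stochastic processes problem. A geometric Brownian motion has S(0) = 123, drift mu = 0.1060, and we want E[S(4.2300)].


E[S(t)] = S(0) * exp(mu * t)
= 123 * exp(0.1060 * 4.2300)
= 123 * 1.5658
= 192.5901

192.5901


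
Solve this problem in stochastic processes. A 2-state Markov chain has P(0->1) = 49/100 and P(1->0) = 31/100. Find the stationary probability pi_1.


Stationary distribution: pi_0 = p10/(p01+p10), pi_1 = p01/(p01+p10)
p01 = 0.4900, p10 = 0.3100
pi_1 = 0.6125

0.6125


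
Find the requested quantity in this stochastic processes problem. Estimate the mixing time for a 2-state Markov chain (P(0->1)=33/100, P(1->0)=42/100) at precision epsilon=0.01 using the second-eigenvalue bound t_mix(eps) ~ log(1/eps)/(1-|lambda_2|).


lambda_2 = |1 - p01 - p10| = |1 - 0.3300 - 0.4200| = 0.2500
t_mix ~ log(1/eps)/(1 - |lambda_2|)
= log(100)/(1 - 0.2500) = 4.6052/0.7500
= 6.1402

6.1402


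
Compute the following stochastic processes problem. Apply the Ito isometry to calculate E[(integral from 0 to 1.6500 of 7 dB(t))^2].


By Ito isometry: E[(int f dB)^2] = int f^2 dt
= 7^2 * 1.6500
= 49 * 1.6500 = 80.8500

80.8500


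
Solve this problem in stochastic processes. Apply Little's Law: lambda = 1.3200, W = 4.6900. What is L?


Little's Law: L = lambda * W
= 1.3200 * 4.6900
= 6.1908

6.1908


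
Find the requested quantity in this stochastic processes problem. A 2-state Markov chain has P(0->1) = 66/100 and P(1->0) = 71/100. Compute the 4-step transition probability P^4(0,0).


Computing P^4 by matrix multiplication.
P = [[0.3400, 0.6600], [0.7100, 0.2900]]
After raising P to the power 4:
P^4(0,0) = 0.5273

0.5273


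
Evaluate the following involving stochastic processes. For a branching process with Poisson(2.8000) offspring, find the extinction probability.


Since mu = 2.8000 > 1, extinction prob q < 1.
Solve s = exp(mu*(s-1)) iteratively.
q = 0.0750

0.0750


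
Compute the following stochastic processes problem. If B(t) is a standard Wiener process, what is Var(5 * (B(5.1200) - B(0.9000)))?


Var(alpha*(B(t)-B(s))) = alpha^2 * (t-s)
= 5^2 * (5.1200 - 0.9000)
= 25 * 4.2200
= 105.5000

105.5000


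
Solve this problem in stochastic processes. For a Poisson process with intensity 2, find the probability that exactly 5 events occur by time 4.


P(N(t)=k) = (lambda*t)^k * exp(-lambda*t) / k!
lambda*t = 8
= 8^5 * exp(-8) / 5!
= 32768 * 3.3546e-04 / 120
= 0.0916

0.0916


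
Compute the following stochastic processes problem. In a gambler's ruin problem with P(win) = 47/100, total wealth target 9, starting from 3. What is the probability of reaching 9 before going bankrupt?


Gambler's ruin formula:
r = q/p = 0.5300/0.4700 = 1.1277
P(win) = (1 - r^i)/(1 - r^N)
= (1 - 1.1277^3)/(1 - 1.1277^9)
= 0.2227

0.2227


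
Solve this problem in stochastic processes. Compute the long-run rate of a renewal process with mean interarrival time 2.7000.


Long-run renewal rate = 1/E(X)
= 1/2.7000
= 0.3704

0.3704


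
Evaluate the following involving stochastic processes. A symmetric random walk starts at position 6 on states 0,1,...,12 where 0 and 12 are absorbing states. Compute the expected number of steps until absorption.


For symmetric RW on 0,...,N with absorbing barriers, E(i) = i*(N-i)
E(6) = 6 * 6 = 36

36


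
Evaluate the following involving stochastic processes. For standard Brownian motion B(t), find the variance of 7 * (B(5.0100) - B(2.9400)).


Var(alpha*(B(t)-B(s))) = alpha^2 * (t-s)
= 7^2 * (5.0100 - 2.9400)
= 49 * 2.0700
= 101.4300

101.4300


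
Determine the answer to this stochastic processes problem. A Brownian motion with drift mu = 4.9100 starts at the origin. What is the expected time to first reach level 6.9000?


Expected first passage time = a/mu
= 6.9000/4.9100
= 1.4053

1.4053


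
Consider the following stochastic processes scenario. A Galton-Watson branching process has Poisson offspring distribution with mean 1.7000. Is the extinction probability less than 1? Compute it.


Since mu = 1.7000 > 1, extinction prob q < 1.
Solve s = exp(mu*(s-1)) iteratively.
q = 0.3088

0.3088


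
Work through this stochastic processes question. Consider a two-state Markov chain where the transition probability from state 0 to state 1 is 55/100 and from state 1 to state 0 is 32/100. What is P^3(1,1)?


Computing P^3 by matrix multiplication.
P = [[0.4500, 0.5500], [0.3200, 0.6800]]
After raising P to the power 3:
P^3(1,1) = 0.6330

0.6330


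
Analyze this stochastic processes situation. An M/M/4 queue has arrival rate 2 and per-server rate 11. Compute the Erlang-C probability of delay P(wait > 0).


a = lambda/mu = 0.1818
rho = a/c = 0.0455
Erlang-C formula applied:
C(c,a) = 3.9772e-05

3.9772e-05


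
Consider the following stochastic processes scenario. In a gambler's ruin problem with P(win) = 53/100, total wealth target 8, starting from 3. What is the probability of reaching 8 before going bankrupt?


Gambler's ruin formula:
r = q/p = 0.4700/0.5300 = 0.8868
P(win) = (1 - r^i)/(1 - r^N)
= (1 - 0.8868^3)/(1 - 0.8868^8)
= 0.4900

0.4900


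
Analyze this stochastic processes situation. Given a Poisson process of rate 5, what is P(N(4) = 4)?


P(N(t)=k) = (lambda*t)^k * exp(-lambda*t) / k!
lambda*t = 20
= 20^4 * exp(-20) / 4!
= 160000 * 2.0612e-09 / 24
= 1.3741e-05

1.3741e-05


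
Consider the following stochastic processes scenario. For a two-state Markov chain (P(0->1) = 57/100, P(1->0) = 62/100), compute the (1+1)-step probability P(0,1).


P^2 = P^1 * P^1
Computing via matrix multiplication of the transition matrix.
Entry (0,1) of P^2 = 0.4617

0.4617


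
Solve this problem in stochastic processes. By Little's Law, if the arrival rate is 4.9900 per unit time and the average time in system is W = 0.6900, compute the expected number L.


Little's Law: L = lambda * W
= 4.9900 * 0.6900
= 3.4431

3.4431


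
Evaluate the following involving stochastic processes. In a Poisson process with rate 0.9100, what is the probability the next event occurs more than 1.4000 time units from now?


P(X > t) = exp(-lambda * t)
= exp(-0.9100 * 1.4000)
= exp(-1.2740) = 0.2797

0.2797


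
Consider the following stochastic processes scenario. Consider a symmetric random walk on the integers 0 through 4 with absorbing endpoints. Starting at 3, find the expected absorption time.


For symmetric RW on 0,...,N with absorbing barriers, E(i) = i*(N-i)
E(3) = 3 * 1 = 3

3


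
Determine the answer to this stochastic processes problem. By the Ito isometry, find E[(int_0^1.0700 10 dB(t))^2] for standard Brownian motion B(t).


By Ito isometry: E[(int f dB)^2] = int f^2 dt
= 10^2 * 1.0700
= 100 * 1.0700 = 107.0000

107.0000


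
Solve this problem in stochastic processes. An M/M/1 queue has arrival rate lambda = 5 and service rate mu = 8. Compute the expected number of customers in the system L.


rho = 5/8 = 0.6250
L = rho/(1-rho)
= 0.6250/0.3750
= 1.6667

1.6667


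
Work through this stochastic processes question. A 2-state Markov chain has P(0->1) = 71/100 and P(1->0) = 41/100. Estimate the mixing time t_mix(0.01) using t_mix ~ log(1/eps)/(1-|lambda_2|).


lambda_2 = |1 - p01 - p10| = |1 - 0.7100 - 0.4100| = 0.1200
t_mix ~ log(1/eps)/(1 - |lambda_2|)
= log(100)/(1 - 0.1200) = 4.6052/0.8800
= 5.2331

5.2331


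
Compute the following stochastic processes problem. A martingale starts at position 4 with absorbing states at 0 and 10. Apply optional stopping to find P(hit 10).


By optional stopping theorem: E(M at tau) = M(0) = 4
P(hit 10)*10 + P(hit 0)*0 = 4
P(hit 10) = (4 - 0)/(10 - 0) = 2/5 = 0.4000

0.4000


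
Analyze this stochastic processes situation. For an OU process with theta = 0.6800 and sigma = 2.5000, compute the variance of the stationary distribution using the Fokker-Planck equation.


Stationary variance = sigma^2 / (2*theta)
= 2.5000^2 / (2*0.6800)
= 6.2500 / 1.3600
= 4.5956

4.5956


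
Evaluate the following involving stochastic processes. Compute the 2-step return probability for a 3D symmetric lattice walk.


P(return in 2 steps) = P(reverse first step) = 1/(2d)
= 1/6
= 0.1667

0.1667


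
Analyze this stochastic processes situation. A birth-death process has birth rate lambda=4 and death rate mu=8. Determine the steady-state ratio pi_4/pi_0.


For birth-death process, pi_n/pi_0 = (lambda/mu)^n
= (4/8)^4
= 0.0625

0.0625


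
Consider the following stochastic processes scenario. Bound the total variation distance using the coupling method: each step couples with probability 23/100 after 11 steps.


TV distance bound <= (1-delta)^n
= (1 - 0.2300)^11
= 0.7700^11
= 0.0564

0.0564


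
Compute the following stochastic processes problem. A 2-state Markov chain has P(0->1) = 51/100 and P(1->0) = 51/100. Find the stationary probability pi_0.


Stationary distribution: pi_0 = p10/(p01+p10), pi_1 = p01/(p01+p10)
p01 = 0.5100, p10 = 0.5100
pi_0 = 0.5000

0.5000


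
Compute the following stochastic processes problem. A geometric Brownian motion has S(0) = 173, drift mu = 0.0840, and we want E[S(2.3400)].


E[S(t)] = S(0) * exp(mu * t)
= 173 * exp(0.0840 * 2.3400)
= 173 * 1.2172
= 210.5770

210.5770


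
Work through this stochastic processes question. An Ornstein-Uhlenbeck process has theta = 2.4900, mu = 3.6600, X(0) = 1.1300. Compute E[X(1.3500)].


E[X(t)] = mu + (X(0) - mu)*exp(-theta*t)
= 3.6600 + (1.1300 - 3.6600)*exp(-2.4900*1.3500)
= 3.6600 + -2.5300 * 0.0347
= 3.5723

3.5723


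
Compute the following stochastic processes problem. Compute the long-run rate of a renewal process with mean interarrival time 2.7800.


Long-run renewal rate = 1/E(X)
= 1/2.7800
= 0.3597

0.3597


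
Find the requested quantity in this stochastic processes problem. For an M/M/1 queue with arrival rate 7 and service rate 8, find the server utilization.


rho = lambda/mu
= 7/8
= 0.8750

0.8750


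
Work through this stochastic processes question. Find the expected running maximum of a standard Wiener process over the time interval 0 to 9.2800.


E(max B(s)) = sqrt(2t/pi)
= sqrt(2*9.2800/pi)
= sqrt(5.9078)
= 2.4306

2.4306


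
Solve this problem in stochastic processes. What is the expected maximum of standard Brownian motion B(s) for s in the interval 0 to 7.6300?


E(max B(s)) = sqrt(2t/pi)
= sqrt(2*7.6300/pi)
= sqrt(4.8574)
= 2.2040

2.2040


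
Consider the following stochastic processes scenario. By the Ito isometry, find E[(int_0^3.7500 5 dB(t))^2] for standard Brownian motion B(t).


By Ito isometry: E[(int f dB)^2] = int f^2 dt
= 5^2 * 3.7500
= 25 * 3.7500 = 93.7500

93.7500


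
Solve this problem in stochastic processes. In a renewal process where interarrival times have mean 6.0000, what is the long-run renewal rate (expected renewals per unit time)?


Long-run renewal rate = 1/E(X)
= 1/6.0000
= 0.1667

0.1667


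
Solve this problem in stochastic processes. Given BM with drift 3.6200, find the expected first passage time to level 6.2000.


Expected first passage time = a/mu
= 6.2000/3.6200
= 1.7127

1.7127


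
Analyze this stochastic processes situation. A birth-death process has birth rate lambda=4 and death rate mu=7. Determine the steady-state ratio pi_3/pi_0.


For birth-death process, pi_n/pi_0 = (lambda/mu)^n
= (4/7)^3
= 0.1866

0.1866


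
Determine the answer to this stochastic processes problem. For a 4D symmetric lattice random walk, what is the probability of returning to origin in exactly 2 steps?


P(return in 2 steps) = P(reverse first step) = 1/(2d)
= 1/8
= 0.1250

0.1250


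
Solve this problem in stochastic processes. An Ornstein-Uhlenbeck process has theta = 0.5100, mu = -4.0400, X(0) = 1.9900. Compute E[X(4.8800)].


E[X(t)] = mu + (X(0) - mu)*exp(-theta*t)
= -4.0400 + (1.9900 - -4.0400)*exp(-0.5100*4.8800)
= -4.0400 + 6.0300 * 0.0830
= -3.5395

-3.5395


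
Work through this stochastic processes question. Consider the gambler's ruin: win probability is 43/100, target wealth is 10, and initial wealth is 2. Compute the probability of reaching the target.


Gambler's ruin formula:
r = q/p = 0.5700/0.4300 = 1.3256
P(win) = (1 - r^i)/(1 - r^N)
= (1 - 1.3256^2)/(1 - 1.3256^10)
= 0.0481

0.0481


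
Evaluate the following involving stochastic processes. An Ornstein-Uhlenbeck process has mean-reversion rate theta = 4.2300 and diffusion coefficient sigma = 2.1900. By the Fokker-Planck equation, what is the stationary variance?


Stationary variance = sigma^2 / (2*theta)
= 2.1900^2 / (2*4.2300)
= 4.7961 / 8.4600
= 0.5669

0.5669


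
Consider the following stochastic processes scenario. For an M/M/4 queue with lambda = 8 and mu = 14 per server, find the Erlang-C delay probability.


a = lambda/mu = 0.5714
rho = a/c = 0.1429
Erlang-C formula applied:
C(c,a) = 0.0029

0.0029


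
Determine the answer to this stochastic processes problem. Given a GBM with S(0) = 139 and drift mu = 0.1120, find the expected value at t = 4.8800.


E[S(t)] = S(0) * exp(mu * t)
= 139 * exp(0.1120 * 4.8800)
= 139 * 1.7273
= 240.0948

240.0948


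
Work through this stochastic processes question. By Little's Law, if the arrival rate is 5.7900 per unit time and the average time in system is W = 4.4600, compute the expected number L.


Little's Law: L = lambda * W
= 5.7900 * 4.4600
= 25.8234

25.8234


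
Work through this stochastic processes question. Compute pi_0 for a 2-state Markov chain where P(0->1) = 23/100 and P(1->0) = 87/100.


Stationary distribution: pi_0 = p10/(p01+p10), pi_1 = p01/(p01+p10)
p01 = 0.2300, p10 = 0.8700
pi_0 = 0.7909

0.7909


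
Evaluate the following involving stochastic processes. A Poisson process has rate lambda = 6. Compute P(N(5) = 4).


P(N(t)=k) = (lambda*t)^k * exp(-lambda*t) / k!
lambda*t = 30
= 30^4 * exp(-30) / 4!
= 810000 * 9.3576e-14 / 24
= 3.1582e-09

3.1582e-09


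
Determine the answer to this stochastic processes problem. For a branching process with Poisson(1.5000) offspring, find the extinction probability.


Since mu = 1.5000 > 1, extinction prob q < 1.
Solve s = exp(mu*(s-1)) iteratively.
q = 0.4172

0.4172


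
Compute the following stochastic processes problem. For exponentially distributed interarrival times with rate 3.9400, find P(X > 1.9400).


P(X > t) = exp(-lambda * t)
= exp(-3.9400 * 1.9400)
= exp(-7.6436) = 4.7910e-04

4.7910e-04


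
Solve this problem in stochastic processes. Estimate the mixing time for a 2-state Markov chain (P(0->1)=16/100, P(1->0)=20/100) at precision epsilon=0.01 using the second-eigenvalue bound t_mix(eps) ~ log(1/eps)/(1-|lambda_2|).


lambda_2 = |1 - p01 - p10| = |1 - 0.1600 - 0.2000| = 0.6400
t_mix ~ log(1/eps)/(1 - |lambda_2|)
= log(100)/(1 - 0.6400) = 4.6052/0.3600
= 12.7921

12.7921


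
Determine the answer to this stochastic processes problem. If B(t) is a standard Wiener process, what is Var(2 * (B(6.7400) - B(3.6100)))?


Var(alpha*(B(t)-B(s))) = alpha^2 * (t-s)
= 2^2 * (6.7400 - 3.6100)
= 4 * 3.1300
= 12.5200

12.5200


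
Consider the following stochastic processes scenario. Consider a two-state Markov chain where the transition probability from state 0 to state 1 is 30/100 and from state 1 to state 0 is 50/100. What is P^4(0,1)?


Computing P^4 by matrix multiplication.
P = [[0.7000, 0.3000], [0.5000, 0.5000]]
After raising P to the power 4:
P^4(0,1) = 0.3744

0.3744


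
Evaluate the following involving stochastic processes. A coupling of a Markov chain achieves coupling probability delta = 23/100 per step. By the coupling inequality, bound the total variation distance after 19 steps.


TV distance bound <= (1-delta)^n
= (1 - 0.2300)^19
= 0.7700^19
= 0.0070

0.0070


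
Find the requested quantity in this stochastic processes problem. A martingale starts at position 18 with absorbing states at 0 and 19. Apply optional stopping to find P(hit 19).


By optional stopping theorem: E(M at tau) = M(0) = 18
P(hit 19)*19 + P(hit 0)*0 = 18
P(hit 19) = (18 - 0)/(19 - 0) = 18/19 = 0.9474

0.9474


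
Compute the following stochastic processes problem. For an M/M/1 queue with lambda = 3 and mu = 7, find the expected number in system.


rho = 3/7 = 0.4286
L = rho/(1-rho)
= 0.4286/0.5714
= 0.7500

0.7500


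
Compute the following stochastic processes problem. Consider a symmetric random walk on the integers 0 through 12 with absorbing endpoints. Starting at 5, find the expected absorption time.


For symmetric RW on 0,...,N with absorbing barriers, E(i) = i*(N-i)
E(5) = 5 * 7 = 35

35


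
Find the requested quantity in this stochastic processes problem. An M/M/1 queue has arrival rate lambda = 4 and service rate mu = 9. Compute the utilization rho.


rho = lambda/mu
= 4/9
= 0.4444

0.4444


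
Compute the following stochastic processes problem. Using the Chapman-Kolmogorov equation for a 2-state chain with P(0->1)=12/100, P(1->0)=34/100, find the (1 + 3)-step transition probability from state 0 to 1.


P^4 = P^1 * P^3
Computing via matrix multiplication of the transition matrix.
Entry (0,1) of P^4 = 0.2387

0.2387


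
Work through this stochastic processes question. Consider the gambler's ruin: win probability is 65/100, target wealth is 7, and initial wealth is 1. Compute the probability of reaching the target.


Gambler's ruin formula:
r = q/p = 0.3500/0.6500 = 0.5385
P(win) = (1 - r^i)/(1 - r^N)
= (1 - 0.5385^1)/(1 - 0.5385^7)
= 0.4677

0.4677


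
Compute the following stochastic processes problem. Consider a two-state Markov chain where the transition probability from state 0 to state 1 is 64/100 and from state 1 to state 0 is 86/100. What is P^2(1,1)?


Computing P^2 by matrix multiplication.
P = [[0.3600, 0.6400], [0.8600, 0.1400]]
After raising P to the power 2:
P^2(1,1) = 0.5700

0.5700


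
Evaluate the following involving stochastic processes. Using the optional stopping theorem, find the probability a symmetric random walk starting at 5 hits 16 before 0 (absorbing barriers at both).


By optional stopping theorem: E(M at tau) = M(0) = 5
P(hit 16)*16 + P(hit 0)*0 = 5
P(hit 16) = (5 - 0)/(16 - 0) = 5/16 = 0.3125

0.3125


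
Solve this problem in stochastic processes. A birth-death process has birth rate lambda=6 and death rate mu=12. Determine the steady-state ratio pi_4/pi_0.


For birth-death process, pi_n/pi_0 = (lambda/mu)^n
= (6/12)^4
= 0.0625

0.0625


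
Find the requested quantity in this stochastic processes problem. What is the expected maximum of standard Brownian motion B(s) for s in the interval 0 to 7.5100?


E(max B(s)) = sqrt(2t/pi)
= sqrt(2*7.5100/pi)
= sqrt(4.7810)
= 2.1866

2.1866


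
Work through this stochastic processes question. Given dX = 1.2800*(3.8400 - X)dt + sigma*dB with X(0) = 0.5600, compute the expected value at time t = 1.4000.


E[X(t)] = mu + (X(0) - mu)*exp(-theta*t)
= 3.8400 + (0.5600 - 3.8400)*exp(-1.2800*1.4000)
= 3.8400 + -3.2800 * 0.1666
= 3.2935

3.2935


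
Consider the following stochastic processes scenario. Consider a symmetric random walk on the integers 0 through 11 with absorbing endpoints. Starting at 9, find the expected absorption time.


For symmetric RW on 0,...,N with absorbing barriers, E(i) = i*(N-i)
E(9) = 9 * 2 = 18

18


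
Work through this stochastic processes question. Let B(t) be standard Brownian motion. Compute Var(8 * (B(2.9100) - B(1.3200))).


Var(alpha*(B(t)-B(s))) = alpha^2 * (t-s)
= 8^2 * (2.9100 - 1.3200)
= 64 * 1.5900
= 101.7600

101.7600


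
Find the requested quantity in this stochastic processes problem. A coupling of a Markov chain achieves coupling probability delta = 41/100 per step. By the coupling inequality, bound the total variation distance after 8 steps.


TV distance bound <= (1-delta)^n
= (1 - 0.4100)^8
= 0.5900^8
= 0.0147

0.0147


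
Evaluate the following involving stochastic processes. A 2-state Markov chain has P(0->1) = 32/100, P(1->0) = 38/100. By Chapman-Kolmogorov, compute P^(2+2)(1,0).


P^4 = P^2 * P^2
Computing via matrix multiplication of the transition matrix.
Entry (1,0) of P^4 = 0.5385

0.5385


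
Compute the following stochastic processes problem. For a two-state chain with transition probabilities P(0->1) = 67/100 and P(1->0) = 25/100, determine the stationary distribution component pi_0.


Stationary distribution: pi_0 = p10/(p01+p10), pi_1 = p01/(p01+p10)
p01 = 0.6700, p10 = 0.2500
pi_0 = 0.2717

0.2717


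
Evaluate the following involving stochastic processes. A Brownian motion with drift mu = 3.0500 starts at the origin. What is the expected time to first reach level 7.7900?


Expected first passage time = a/mu
= 7.7900/3.0500
= 2.5541

2.5541
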